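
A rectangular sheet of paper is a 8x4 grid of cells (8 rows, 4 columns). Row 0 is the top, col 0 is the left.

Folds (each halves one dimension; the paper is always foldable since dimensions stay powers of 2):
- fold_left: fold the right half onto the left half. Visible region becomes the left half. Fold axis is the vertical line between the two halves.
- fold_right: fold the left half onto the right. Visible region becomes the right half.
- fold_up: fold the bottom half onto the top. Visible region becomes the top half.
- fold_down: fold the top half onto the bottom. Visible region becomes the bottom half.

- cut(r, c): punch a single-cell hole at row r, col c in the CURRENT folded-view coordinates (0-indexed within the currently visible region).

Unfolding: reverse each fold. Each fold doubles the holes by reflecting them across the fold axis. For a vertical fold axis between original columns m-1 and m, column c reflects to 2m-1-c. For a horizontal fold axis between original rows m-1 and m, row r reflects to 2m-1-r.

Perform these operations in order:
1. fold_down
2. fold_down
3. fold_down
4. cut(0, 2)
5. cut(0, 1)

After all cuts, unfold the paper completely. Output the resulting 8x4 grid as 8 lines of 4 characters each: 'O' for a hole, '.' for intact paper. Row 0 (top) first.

Op 1 fold_down: fold axis h@4; visible region now rows[4,8) x cols[0,4) = 4x4
Op 2 fold_down: fold axis h@6; visible region now rows[6,8) x cols[0,4) = 2x4
Op 3 fold_down: fold axis h@7; visible region now rows[7,8) x cols[0,4) = 1x4
Op 4 cut(0, 2): punch at orig (7,2); cuts so far [(7, 2)]; region rows[7,8) x cols[0,4) = 1x4
Op 5 cut(0, 1): punch at orig (7,1); cuts so far [(7, 1), (7, 2)]; region rows[7,8) x cols[0,4) = 1x4
Unfold 1 (reflect across h@7): 4 holes -> [(6, 1), (6, 2), (7, 1), (7, 2)]
Unfold 2 (reflect across h@6): 8 holes -> [(4, 1), (4, 2), (5, 1), (5, 2), (6, 1), (6, 2), (7, 1), (7, 2)]
Unfold 3 (reflect across h@4): 16 holes -> [(0, 1), (0, 2), (1, 1), (1, 2), (2, 1), (2, 2), (3, 1), (3, 2), (4, 1), (4, 2), (5, 1), (5, 2), (6, 1), (6, 2), (7, 1), (7, 2)]

Answer: .OO.
.OO.
.OO.
.OO.
.OO.
.OO.
.OO.
.OO.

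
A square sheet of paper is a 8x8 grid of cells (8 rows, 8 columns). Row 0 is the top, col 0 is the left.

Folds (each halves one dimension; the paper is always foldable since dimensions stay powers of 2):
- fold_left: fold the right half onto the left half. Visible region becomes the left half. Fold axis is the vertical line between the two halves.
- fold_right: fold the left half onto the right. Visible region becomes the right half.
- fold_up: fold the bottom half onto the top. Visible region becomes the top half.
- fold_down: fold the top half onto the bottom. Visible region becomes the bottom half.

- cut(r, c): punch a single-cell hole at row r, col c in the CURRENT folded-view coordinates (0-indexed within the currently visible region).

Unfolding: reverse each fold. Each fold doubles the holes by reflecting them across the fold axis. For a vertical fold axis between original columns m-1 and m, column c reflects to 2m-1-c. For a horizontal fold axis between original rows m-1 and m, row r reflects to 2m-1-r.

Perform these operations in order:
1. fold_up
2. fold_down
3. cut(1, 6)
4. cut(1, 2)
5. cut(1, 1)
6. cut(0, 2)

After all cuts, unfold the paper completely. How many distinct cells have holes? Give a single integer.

Op 1 fold_up: fold axis h@4; visible region now rows[0,4) x cols[0,8) = 4x8
Op 2 fold_down: fold axis h@2; visible region now rows[2,4) x cols[0,8) = 2x8
Op 3 cut(1, 6): punch at orig (3,6); cuts so far [(3, 6)]; region rows[2,4) x cols[0,8) = 2x8
Op 4 cut(1, 2): punch at orig (3,2); cuts so far [(3, 2), (3, 6)]; region rows[2,4) x cols[0,8) = 2x8
Op 5 cut(1, 1): punch at orig (3,1); cuts so far [(3, 1), (3, 2), (3, 6)]; region rows[2,4) x cols[0,8) = 2x8
Op 6 cut(0, 2): punch at orig (2,2); cuts so far [(2, 2), (3, 1), (3, 2), (3, 6)]; region rows[2,4) x cols[0,8) = 2x8
Unfold 1 (reflect across h@2): 8 holes -> [(0, 1), (0, 2), (0, 6), (1, 2), (2, 2), (3, 1), (3, 2), (3, 6)]
Unfold 2 (reflect across h@4): 16 holes -> [(0, 1), (0, 2), (0, 6), (1, 2), (2, 2), (3, 1), (3, 2), (3, 6), (4, 1), (4, 2), (4, 6), (5, 2), (6, 2), (7, 1), (7, 2), (7, 6)]

Answer: 16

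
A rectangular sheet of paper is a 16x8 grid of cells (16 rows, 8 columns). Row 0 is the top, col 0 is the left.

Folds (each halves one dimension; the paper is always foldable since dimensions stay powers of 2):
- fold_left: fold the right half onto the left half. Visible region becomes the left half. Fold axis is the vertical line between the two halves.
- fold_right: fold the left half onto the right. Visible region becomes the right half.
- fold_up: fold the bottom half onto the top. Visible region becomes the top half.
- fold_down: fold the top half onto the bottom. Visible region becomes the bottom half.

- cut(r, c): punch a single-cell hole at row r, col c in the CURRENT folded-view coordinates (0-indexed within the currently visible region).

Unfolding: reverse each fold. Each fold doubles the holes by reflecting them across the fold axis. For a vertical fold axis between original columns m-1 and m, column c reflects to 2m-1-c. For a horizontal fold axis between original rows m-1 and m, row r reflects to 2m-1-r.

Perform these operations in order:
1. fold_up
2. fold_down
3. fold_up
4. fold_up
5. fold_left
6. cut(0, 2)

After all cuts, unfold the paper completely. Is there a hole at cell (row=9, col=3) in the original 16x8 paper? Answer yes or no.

Answer: no

Derivation:
Op 1 fold_up: fold axis h@8; visible region now rows[0,8) x cols[0,8) = 8x8
Op 2 fold_down: fold axis h@4; visible region now rows[4,8) x cols[0,8) = 4x8
Op 3 fold_up: fold axis h@6; visible region now rows[4,6) x cols[0,8) = 2x8
Op 4 fold_up: fold axis h@5; visible region now rows[4,5) x cols[0,8) = 1x8
Op 5 fold_left: fold axis v@4; visible region now rows[4,5) x cols[0,4) = 1x4
Op 6 cut(0, 2): punch at orig (4,2); cuts so far [(4, 2)]; region rows[4,5) x cols[0,4) = 1x4
Unfold 1 (reflect across v@4): 2 holes -> [(4, 2), (4, 5)]
Unfold 2 (reflect across h@5): 4 holes -> [(4, 2), (4, 5), (5, 2), (5, 5)]
Unfold 3 (reflect across h@6): 8 holes -> [(4, 2), (4, 5), (5, 2), (5, 5), (6, 2), (6, 5), (7, 2), (7, 5)]
Unfold 4 (reflect across h@4): 16 holes -> [(0, 2), (0, 5), (1, 2), (1, 5), (2, 2), (2, 5), (3, 2), (3, 5), (4, 2), (4, 5), (5, 2), (5, 5), (6, 2), (6, 5), (7, 2), (7, 5)]
Unfold 5 (reflect across h@8): 32 holes -> [(0, 2), (0, 5), (1, 2), (1, 5), (2, 2), (2, 5), (3, 2), (3, 5), (4, 2), (4, 5), (5, 2), (5, 5), (6, 2), (6, 5), (7, 2), (7, 5), (8, 2), (8, 5), (9, 2), (9, 5), (10, 2), (10, 5), (11, 2), (11, 5), (12, 2), (12, 5), (13, 2), (13, 5), (14, 2), (14, 5), (15, 2), (15, 5)]
Holes: [(0, 2), (0, 5), (1, 2), (1, 5), (2, 2), (2, 5), (3, 2), (3, 5), (4, 2), (4, 5), (5, 2), (5, 5), (6, 2), (6, 5), (7, 2), (7, 5), (8, 2), (8, 5), (9, 2), (9, 5), (10, 2), (10, 5), (11, 2), (11, 5), (12, 2), (12, 5), (13, 2), (13, 5), (14, 2), (14, 5), (15, 2), (15, 5)]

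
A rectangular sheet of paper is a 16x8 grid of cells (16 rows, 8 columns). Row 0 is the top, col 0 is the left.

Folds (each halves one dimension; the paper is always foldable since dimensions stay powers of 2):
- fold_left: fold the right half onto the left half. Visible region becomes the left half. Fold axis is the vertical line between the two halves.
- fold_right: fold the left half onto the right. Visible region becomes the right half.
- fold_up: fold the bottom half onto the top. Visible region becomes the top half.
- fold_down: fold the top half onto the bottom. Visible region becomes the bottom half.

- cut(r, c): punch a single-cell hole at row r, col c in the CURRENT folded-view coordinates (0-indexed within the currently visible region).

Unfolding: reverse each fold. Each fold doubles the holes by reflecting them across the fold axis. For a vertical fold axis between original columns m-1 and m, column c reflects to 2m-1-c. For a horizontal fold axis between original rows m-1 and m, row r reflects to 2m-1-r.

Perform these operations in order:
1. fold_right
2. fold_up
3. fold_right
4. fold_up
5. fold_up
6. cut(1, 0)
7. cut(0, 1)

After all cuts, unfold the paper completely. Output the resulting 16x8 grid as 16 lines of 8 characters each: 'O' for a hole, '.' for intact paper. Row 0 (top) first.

Answer: O..OO..O
.OO..OO.
.OO..OO.
O..OO..O
O..OO..O
.OO..OO.
.OO..OO.
O..OO..O
O..OO..O
.OO..OO.
.OO..OO.
O..OO..O
O..OO..O
.OO..OO.
.OO..OO.
O..OO..O

Derivation:
Op 1 fold_right: fold axis v@4; visible region now rows[0,16) x cols[4,8) = 16x4
Op 2 fold_up: fold axis h@8; visible region now rows[0,8) x cols[4,8) = 8x4
Op 3 fold_right: fold axis v@6; visible region now rows[0,8) x cols[6,8) = 8x2
Op 4 fold_up: fold axis h@4; visible region now rows[0,4) x cols[6,8) = 4x2
Op 5 fold_up: fold axis h@2; visible region now rows[0,2) x cols[6,8) = 2x2
Op 6 cut(1, 0): punch at orig (1,6); cuts so far [(1, 6)]; region rows[0,2) x cols[6,8) = 2x2
Op 7 cut(0, 1): punch at orig (0,7); cuts so far [(0, 7), (1, 6)]; region rows[0,2) x cols[6,8) = 2x2
Unfold 1 (reflect across h@2): 4 holes -> [(0, 7), (1, 6), (2, 6), (3, 7)]
Unfold 2 (reflect across h@4): 8 holes -> [(0, 7), (1, 6), (2, 6), (3, 7), (4, 7), (5, 6), (6, 6), (7, 7)]
Unfold 3 (reflect across v@6): 16 holes -> [(0, 4), (0, 7), (1, 5), (1, 6), (2, 5), (2, 6), (3, 4), (3, 7), (4, 4), (4, 7), (5, 5), (5, 6), (6, 5), (6, 6), (7, 4), (7, 7)]
Unfold 4 (reflect across h@8): 32 holes -> [(0, 4), (0, 7), (1, 5), (1, 6), (2, 5), (2, 6), (3, 4), (3, 7), (4, 4), (4, 7), (5, 5), (5, 6), (6, 5), (6, 6), (7, 4), (7, 7), (8, 4), (8, 7), (9, 5), (9, 6), (10, 5), (10, 6), (11, 4), (11, 7), (12, 4), (12, 7), (13, 5), (13, 6), (14, 5), (14, 6), (15, 4), (15, 7)]
Unfold 5 (reflect across v@4): 64 holes -> [(0, 0), (0, 3), (0, 4), (0, 7), (1, 1), (1, 2), (1, 5), (1, 6), (2, 1), (2, 2), (2, 5), (2, 6), (3, 0), (3, 3), (3, 4), (3, 7), (4, 0), (4, 3), (4, 4), (4, 7), (5, 1), (5, 2), (5, 5), (5, 6), (6, 1), (6, 2), (6, 5), (6, 6), (7, 0), (7, 3), (7, 4), (7, 7), (8, 0), (8, 3), (8, 4), (8, 7), (9, 1), (9, 2), (9, 5), (9, 6), (10, 1), (10, 2), (10, 5), (10, 6), (11, 0), (11, 3), (11, 4), (11, 7), (12, 0), (12, 3), (12, 4), (12, 7), (13, 1), (13, 2), (13, 5), (13, 6), (14, 1), (14, 2), (14, 5), (14, 6), (15, 0), (15, 3), (15, 4), (15, 7)]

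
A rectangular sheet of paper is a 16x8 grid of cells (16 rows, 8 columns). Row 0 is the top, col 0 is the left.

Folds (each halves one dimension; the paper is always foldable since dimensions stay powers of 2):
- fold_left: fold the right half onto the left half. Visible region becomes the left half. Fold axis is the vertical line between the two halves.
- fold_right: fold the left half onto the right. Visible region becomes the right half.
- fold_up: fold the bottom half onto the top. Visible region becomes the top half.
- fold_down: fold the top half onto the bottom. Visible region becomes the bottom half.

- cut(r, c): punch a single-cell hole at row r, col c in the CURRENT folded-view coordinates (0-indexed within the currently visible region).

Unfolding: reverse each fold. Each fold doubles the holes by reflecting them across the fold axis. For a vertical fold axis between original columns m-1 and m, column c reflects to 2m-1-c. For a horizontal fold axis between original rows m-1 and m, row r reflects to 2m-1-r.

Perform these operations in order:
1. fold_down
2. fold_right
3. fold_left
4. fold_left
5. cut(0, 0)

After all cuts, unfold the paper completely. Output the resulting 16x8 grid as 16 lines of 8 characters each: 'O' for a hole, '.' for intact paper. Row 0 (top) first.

Op 1 fold_down: fold axis h@8; visible region now rows[8,16) x cols[0,8) = 8x8
Op 2 fold_right: fold axis v@4; visible region now rows[8,16) x cols[4,8) = 8x4
Op 3 fold_left: fold axis v@6; visible region now rows[8,16) x cols[4,6) = 8x2
Op 4 fold_left: fold axis v@5; visible region now rows[8,16) x cols[4,5) = 8x1
Op 5 cut(0, 0): punch at orig (8,4); cuts so far [(8, 4)]; region rows[8,16) x cols[4,5) = 8x1
Unfold 1 (reflect across v@5): 2 holes -> [(8, 4), (8, 5)]
Unfold 2 (reflect across v@6): 4 holes -> [(8, 4), (8, 5), (8, 6), (8, 7)]
Unfold 3 (reflect across v@4): 8 holes -> [(8, 0), (8, 1), (8, 2), (8, 3), (8, 4), (8, 5), (8, 6), (8, 7)]
Unfold 4 (reflect across h@8): 16 holes -> [(7, 0), (7, 1), (7, 2), (7, 3), (7, 4), (7, 5), (7, 6), (7, 7), (8, 0), (8, 1), (8, 2), (8, 3), (8, 4), (8, 5), (8, 6), (8, 7)]

Answer: ........
........
........
........
........
........
........
OOOOOOOO
OOOOOOOO
........
........
........
........
........
........
........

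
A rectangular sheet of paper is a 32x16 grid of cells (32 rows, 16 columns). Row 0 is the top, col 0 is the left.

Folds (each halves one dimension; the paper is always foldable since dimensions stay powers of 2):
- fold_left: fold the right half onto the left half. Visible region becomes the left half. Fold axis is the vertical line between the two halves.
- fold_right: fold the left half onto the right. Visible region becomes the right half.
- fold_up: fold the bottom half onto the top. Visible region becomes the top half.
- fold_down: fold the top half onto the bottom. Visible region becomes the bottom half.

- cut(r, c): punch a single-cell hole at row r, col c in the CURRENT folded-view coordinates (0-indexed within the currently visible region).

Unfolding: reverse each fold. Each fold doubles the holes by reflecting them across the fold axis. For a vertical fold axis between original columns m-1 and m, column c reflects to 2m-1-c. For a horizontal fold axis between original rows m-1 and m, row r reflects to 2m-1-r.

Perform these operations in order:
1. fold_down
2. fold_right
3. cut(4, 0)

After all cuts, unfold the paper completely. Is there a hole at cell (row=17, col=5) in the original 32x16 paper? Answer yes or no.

Op 1 fold_down: fold axis h@16; visible region now rows[16,32) x cols[0,16) = 16x16
Op 2 fold_right: fold axis v@8; visible region now rows[16,32) x cols[8,16) = 16x8
Op 3 cut(4, 0): punch at orig (20,8); cuts so far [(20, 8)]; region rows[16,32) x cols[8,16) = 16x8
Unfold 1 (reflect across v@8): 2 holes -> [(20, 7), (20, 8)]
Unfold 2 (reflect across h@16): 4 holes -> [(11, 7), (11, 8), (20, 7), (20, 8)]
Holes: [(11, 7), (11, 8), (20, 7), (20, 8)]

Answer: no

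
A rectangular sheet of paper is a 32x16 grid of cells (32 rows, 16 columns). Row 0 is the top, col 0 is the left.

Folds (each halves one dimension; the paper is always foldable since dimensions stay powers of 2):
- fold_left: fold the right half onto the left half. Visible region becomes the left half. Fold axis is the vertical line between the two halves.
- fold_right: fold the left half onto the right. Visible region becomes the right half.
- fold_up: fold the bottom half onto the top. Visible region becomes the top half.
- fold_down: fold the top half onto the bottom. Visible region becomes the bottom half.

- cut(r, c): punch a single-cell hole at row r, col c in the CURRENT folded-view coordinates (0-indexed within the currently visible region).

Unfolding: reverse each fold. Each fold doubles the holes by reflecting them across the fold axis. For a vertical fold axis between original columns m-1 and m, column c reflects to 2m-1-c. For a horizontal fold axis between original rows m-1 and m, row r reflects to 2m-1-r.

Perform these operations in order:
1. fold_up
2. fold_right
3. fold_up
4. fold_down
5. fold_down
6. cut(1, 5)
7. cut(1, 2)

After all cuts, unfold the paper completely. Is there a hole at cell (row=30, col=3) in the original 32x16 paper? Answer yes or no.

Op 1 fold_up: fold axis h@16; visible region now rows[0,16) x cols[0,16) = 16x16
Op 2 fold_right: fold axis v@8; visible region now rows[0,16) x cols[8,16) = 16x8
Op 3 fold_up: fold axis h@8; visible region now rows[0,8) x cols[8,16) = 8x8
Op 4 fold_down: fold axis h@4; visible region now rows[4,8) x cols[8,16) = 4x8
Op 5 fold_down: fold axis h@6; visible region now rows[6,8) x cols[8,16) = 2x8
Op 6 cut(1, 5): punch at orig (7,13); cuts so far [(7, 13)]; region rows[6,8) x cols[8,16) = 2x8
Op 7 cut(1, 2): punch at orig (7,10); cuts so far [(7, 10), (7, 13)]; region rows[6,8) x cols[8,16) = 2x8
Unfold 1 (reflect across h@6): 4 holes -> [(4, 10), (4, 13), (7, 10), (7, 13)]
Unfold 2 (reflect across h@4): 8 holes -> [(0, 10), (0, 13), (3, 10), (3, 13), (4, 10), (4, 13), (7, 10), (7, 13)]
Unfold 3 (reflect across h@8): 16 holes -> [(0, 10), (0, 13), (3, 10), (3, 13), (4, 10), (4, 13), (7, 10), (7, 13), (8, 10), (8, 13), (11, 10), (11, 13), (12, 10), (12, 13), (15, 10), (15, 13)]
Unfold 4 (reflect across v@8): 32 holes -> [(0, 2), (0, 5), (0, 10), (0, 13), (3, 2), (3, 5), (3, 10), (3, 13), (4, 2), (4, 5), (4, 10), (4, 13), (7, 2), (7, 5), (7, 10), (7, 13), (8, 2), (8, 5), (8, 10), (8, 13), (11, 2), (11, 5), (11, 10), (11, 13), (12, 2), (12, 5), (12, 10), (12, 13), (15, 2), (15, 5), (15, 10), (15, 13)]
Unfold 5 (reflect across h@16): 64 holes -> [(0, 2), (0, 5), (0, 10), (0, 13), (3, 2), (3, 5), (3, 10), (3, 13), (4, 2), (4, 5), (4, 10), (4, 13), (7, 2), (7, 5), (7, 10), (7, 13), (8, 2), (8, 5), (8, 10), (8, 13), (11, 2), (11, 5), (11, 10), (11, 13), (12, 2), (12, 5), (12, 10), (12, 13), (15, 2), (15, 5), (15, 10), (15, 13), (16, 2), (16, 5), (16, 10), (16, 13), (19, 2), (19, 5), (19, 10), (19, 13), (20, 2), (20, 5), (20, 10), (20, 13), (23, 2), (23, 5), (23, 10), (23, 13), (24, 2), (24, 5), (24, 10), (24, 13), (27, 2), (27, 5), (27, 10), (27, 13), (28, 2), (28, 5), (28, 10), (28, 13), (31, 2), (31, 5), (31, 10), (31, 13)]
Holes: [(0, 2), (0, 5), (0, 10), (0, 13), (3, 2), (3, 5), (3, 10), (3, 13), (4, 2), (4, 5), (4, 10), (4, 13), (7, 2), (7, 5), (7, 10), (7, 13), (8, 2), (8, 5), (8, 10), (8, 13), (11, 2), (11, 5), (11, 10), (11, 13), (12, 2), (12, 5), (12, 10), (12, 13), (15, 2), (15, 5), (15, 10), (15, 13), (16, 2), (16, 5), (16, 10), (16, 13), (19, 2), (19, 5), (19, 10), (19, 13), (20, 2), (20, 5), (20, 10), (20, 13), (23, 2), (23, 5), (23, 10), (23, 13), (24, 2), (24, 5), (24, 10), (24, 13), (27, 2), (27, 5), (27, 10), (27, 13), (28, 2), (28, 5), (28, 10), (28, 13), (31, 2), (31, 5), (31, 10), (31, 13)]

Answer: no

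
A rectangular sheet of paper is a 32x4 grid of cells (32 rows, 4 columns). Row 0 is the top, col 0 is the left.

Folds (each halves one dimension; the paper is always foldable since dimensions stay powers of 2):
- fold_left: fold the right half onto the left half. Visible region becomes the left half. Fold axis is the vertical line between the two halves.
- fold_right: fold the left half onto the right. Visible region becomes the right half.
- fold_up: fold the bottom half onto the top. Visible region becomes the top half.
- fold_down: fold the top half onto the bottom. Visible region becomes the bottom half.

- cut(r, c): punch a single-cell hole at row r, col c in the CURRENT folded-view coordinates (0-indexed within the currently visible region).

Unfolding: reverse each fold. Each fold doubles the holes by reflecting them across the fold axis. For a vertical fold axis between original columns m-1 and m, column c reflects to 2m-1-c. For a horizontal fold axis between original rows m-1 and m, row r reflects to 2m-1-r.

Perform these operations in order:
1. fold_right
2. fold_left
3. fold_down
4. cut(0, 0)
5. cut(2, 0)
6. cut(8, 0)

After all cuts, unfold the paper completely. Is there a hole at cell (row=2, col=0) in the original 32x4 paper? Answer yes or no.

Op 1 fold_right: fold axis v@2; visible region now rows[0,32) x cols[2,4) = 32x2
Op 2 fold_left: fold axis v@3; visible region now rows[0,32) x cols[2,3) = 32x1
Op 3 fold_down: fold axis h@16; visible region now rows[16,32) x cols[2,3) = 16x1
Op 4 cut(0, 0): punch at orig (16,2); cuts so far [(16, 2)]; region rows[16,32) x cols[2,3) = 16x1
Op 5 cut(2, 0): punch at orig (18,2); cuts so far [(16, 2), (18, 2)]; region rows[16,32) x cols[2,3) = 16x1
Op 6 cut(8, 0): punch at orig (24,2); cuts so far [(16, 2), (18, 2), (24, 2)]; region rows[16,32) x cols[2,3) = 16x1
Unfold 1 (reflect across h@16): 6 holes -> [(7, 2), (13, 2), (15, 2), (16, 2), (18, 2), (24, 2)]
Unfold 2 (reflect across v@3): 12 holes -> [(7, 2), (7, 3), (13, 2), (13, 3), (15, 2), (15, 3), (16, 2), (16, 3), (18, 2), (18, 3), (24, 2), (24, 3)]
Unfold 3 (reflect across v@2): 24 holes -> [(7, 0), (7, 1), (7, 2), (7, 3), (13, 0), (13, 1), (13, 2), (13, 3), (15, 0), (15, 1), (15, 2), (15, 3), (16, 0), (16, 1), (16, 2), (16, 3), (18, 0), (18, 1), (18, 2), (18, 3), (24, 0), (24, 1), (24, 2), (24, 3)]
Holes: [(7, 0), (7, 1), (7, 2), (7, 3), (13, 0), (13, 1), (13, 2), (13, 3), (15, 0), (15, 1), (15, 2), (15, 3), (16, 0), (16, 1), (16, 2), (16, 3), (18, 0), (18, 1), (18, 2), (18, 3), (24, 0), (24, 1), (24, 2), (24, 3)]

Answer: no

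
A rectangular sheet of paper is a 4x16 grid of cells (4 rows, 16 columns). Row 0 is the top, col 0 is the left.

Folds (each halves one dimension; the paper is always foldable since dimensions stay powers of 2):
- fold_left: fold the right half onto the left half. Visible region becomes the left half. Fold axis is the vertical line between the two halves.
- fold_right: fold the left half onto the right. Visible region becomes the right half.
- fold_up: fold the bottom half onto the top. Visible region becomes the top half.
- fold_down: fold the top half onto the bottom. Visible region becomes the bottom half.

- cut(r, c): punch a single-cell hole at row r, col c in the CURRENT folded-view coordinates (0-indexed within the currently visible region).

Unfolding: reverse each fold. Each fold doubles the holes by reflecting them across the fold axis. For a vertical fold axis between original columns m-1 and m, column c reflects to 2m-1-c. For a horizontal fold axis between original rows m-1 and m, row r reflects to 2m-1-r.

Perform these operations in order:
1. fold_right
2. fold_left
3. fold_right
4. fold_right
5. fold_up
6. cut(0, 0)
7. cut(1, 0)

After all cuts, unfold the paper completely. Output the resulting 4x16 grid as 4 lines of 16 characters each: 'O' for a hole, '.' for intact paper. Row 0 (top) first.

Op 1 fold_right: fold axis v@8; visible region now rows[0,4) x cols[8,16) = 4x8
Op 2 fold_left: fold axis v@12; visible region now rows[0,4) x cols[8,12) = 4x4
Op 3 fold_right: fold axis v@10; visible region now rows[0,4) x cols[10,12) = 4x2
Op 4 fold_right: fold axis v@11; visible region now rows[0,4) x cols[11,12) = 4x1
Op 5 fold_up: fold axis h@2; visible region now rows[0,2) x cols[11,12) = 2x1
Op 6 cut(0, 0): punch at orig (0,11); cuts so far [(0, 11)]; region rows[0,2) x cols[11,12) = 2x1
Op 7 cut(1, 0): punch at orig (1,11); cuts so far [(0, 11), (1, 11)]; region rows[0,2) x cols[11,12) = 2x1
Unfold 1 (reflect across h@2): 4 holes -> [(0, 11), (1, 11), (2, 11), (3, 11)]
Unfold 2 (reflect across v@11): 8 holes -> [(0, 10), (0, 11), (1, 10), (1, 11), (2, 10), (2, 11), (3, 10), (3, 11)]
Unfold 3 (reflect across v@10): 16 holes -> [(0, 8), (0, 9), (0, 10), (0, 11), (1, 8), (1, 9), (1, 10), (1, 11), (2, 8), (2, 9), (2, 10), (2, 11), (3, 8), (3, 9), (3, 10), (3, 11)]
Unfold 4 (reflect across v@12): 32 holes -> [(0, 8), (0, 9), (0, 10), (0, 11), (0, 12), (0, 13), (0, 14), (0, 15), (1, 8), (1, 9), (1, 10), (1, 11), (1, 12), (1, 13), (1, 14), (1, 15), (2, 8), (2, 9), (2, 10), (2, 11), (2, 12), (2, 13), (2, 14), (2, 15), (3, 8), (3, 9), (3, 10), (3, 11), (3, 12), (3, 13), (3, 14), (3, 15)]
Unfold 5 (reflect across v@8): 64 holes -> [(0, 0), (0, 1), (0, 2), (0, 3), (0, 4), (0, 5), (0, 6), (0, 7), (0, 8), (0, 9), (0, 10), (0, 11), (0, 12), (0, 13), (0, 14), (0, 15), (1, 0), (1, 1), (1, 2), (1, 3), (1, 4), (1, 5), (1, 6), (1, 7), (1, 8), (1, 9), (1, 10), (1, 11), (1, 12), (1, 13), (1, 14), (1, 15), (2, 0), (2, 1), (2, 2), (2, 3), (2, 4), (2, 5), (2, 6), (2, 7), (2, 8), (2, 9), (2, 10), (2, 11), (2, 12), (2, 13), (2, 14), (2, 15), (3, 0), (3, 1), (3, 2), (3, 3), (3, 4), (3, 5), (3, 6), (3, 7), (3, 8), (3, 9), (3, 10), (3, 11), (3, 12), (3, 13), (3, 14), (3, 15)]

Answer: OOOOOOOOOOOOOOOO
OOOOOOOOOOOOOOOO
OOOOOOOOOOOOOOOO
OOOOOOOOOOOOOOOO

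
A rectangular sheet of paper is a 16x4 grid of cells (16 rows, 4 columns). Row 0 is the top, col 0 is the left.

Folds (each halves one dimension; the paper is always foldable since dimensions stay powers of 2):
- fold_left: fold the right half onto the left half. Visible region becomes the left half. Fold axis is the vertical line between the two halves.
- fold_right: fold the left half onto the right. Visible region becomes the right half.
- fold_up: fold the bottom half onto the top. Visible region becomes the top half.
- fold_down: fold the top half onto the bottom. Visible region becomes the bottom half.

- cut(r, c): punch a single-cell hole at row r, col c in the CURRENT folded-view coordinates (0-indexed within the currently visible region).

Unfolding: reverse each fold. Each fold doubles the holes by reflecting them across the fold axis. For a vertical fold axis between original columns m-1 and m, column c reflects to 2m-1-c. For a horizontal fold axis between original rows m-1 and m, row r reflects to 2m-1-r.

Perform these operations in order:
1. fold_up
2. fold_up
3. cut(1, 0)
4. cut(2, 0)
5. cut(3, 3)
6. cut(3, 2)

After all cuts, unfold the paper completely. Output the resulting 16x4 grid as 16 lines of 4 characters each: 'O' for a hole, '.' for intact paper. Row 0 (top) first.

Op 1 fold_up: fold axis h@8; visible region now rows[0,8) x cols[0,4) = 8x4
Op 2 fold_up: fold axis h@4; visible region now rows[0,4) x cols[0,4) = 4x4
Op 3 cut(1, 0): punch at orig (1,0); cuts so far [(1, 0)]; region rows[0,4) x cols[0,4) = 4x4
Op 4 cut(2, 0): punch at orig (2,0); cuts so far [(1, 0), (2, 0)]; region rows[0,4) x cols[0,4) = 4x4
Op 5 cut(3, 3): punch at orig (3,3); cuts so far [(1, 0), (2, 0), (3, 3)]; region rows[0,4) x cols[0,4) = 4x4
Op 6 cut(3, 2): punch at orig (3,2); cuts so far [(1, 0), (2, 0), (3, 2), (3, 3)]; region rows[0,4) x cols[0,4) = 4x4
Unfold 1 (reflect across h@4): 8 holes -> [(1, 0), (2, 0), (3, 2), (3, 3), (4, 2), (4, 3), (5, 0), (6, 0)]
Unfold 2 (reflect across h@8): 16 holes -> [(1, 0), (2, 0), (3, 2), (3, 3), (4, 2), (4, 3), (5, 0), (6, 0), (9, 0), (10, 0), (11, 2), (11, 3), (12, 2), (12, 3), (13, 0), (14, 0)]

Answer: ....
O...
O...
..OO
..OO
O...
O...
....
....
O...
O...
..OO
..OO
O...
O...
....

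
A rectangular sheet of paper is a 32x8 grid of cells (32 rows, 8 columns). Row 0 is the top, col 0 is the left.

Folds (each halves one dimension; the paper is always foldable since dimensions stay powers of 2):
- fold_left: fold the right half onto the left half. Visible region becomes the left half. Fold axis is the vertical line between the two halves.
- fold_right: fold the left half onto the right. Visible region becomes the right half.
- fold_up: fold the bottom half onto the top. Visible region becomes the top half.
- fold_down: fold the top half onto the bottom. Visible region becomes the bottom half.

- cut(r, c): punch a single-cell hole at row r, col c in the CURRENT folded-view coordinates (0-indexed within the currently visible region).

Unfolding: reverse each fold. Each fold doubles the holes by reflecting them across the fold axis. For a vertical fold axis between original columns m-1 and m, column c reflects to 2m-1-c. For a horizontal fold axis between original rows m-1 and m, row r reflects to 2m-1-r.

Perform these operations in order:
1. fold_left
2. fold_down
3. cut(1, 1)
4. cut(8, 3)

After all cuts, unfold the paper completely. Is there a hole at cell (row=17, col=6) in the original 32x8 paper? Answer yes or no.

Op 1 fold_left: fold axis v@4; visible region now rows[0,32) x cols[0,4) = 32x4
Op 2 fold_down: fold axis h@16; visible region now rows[16,32) x cols[0,4) = 16x4
Op 3 cut(1, 1): punch at orig (17,1); cuts so far [(17, 1)]; region rows[16,32) x cols[0,4) = 16x4
Op 4 cut(8, 3): punch at orig (24,3); cuts so far [(17, 1), (24, 3)]; region rows[16,32) x cols[0,4) = 16x4
Unfold 1 (reflect across h@16): 4 holes -> [(7, 3), (14, 1), (17, 1), (24, 3)]
Unfold 2 (reflect across v@4): 8 holes -> [(7, 3), (7, 4), (14, 1), (14, 6), (17, 1), (17, 6), (24, 3), (24, 4)]
Holes: [(7, 3), (7, 4), (14, 1), (14, 6), (17, 1), (17, 6), (24, 3), (24, 4)]

Answer: yes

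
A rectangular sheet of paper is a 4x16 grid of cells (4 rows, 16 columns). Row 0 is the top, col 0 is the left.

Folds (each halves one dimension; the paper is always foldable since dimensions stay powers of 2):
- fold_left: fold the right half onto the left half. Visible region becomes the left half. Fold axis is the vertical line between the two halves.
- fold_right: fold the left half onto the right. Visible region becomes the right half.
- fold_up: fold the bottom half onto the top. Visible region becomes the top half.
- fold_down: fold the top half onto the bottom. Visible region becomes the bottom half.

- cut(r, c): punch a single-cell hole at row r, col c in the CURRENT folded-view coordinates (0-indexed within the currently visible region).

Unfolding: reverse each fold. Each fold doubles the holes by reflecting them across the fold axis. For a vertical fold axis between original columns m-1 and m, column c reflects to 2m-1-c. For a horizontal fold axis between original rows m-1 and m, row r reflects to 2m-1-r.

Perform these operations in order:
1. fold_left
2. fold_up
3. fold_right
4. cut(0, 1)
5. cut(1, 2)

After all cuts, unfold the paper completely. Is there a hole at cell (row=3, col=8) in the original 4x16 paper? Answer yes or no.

Answer: no

Derivation:
Op 1 fold_left: fold axis v@8; visible region now rows[0,4) x cols[0,8) = 4x8
Op 2 fold_up: fold axis h@2; visible region now rows[0,2) x cols[0,8) = 2x8
Op 3 fold_right: fold axis v@4; visible region now rows[0,2) x cols[4,8) = 2x4
Op 4 cut(0, 1): punch at orig (0,5); cuts so far [(0, 5)]; region rows[0,2) x cols[4,8) = 2x4
Op 5 cut(1, 2): punch at orig (1,6); cuts so far [(0, 5), (1, 6)]; region rows[0,2) x cols[4,8) = 2x4
Unfold 1 (reflect across v@4): 4 holes -> [(0, 2), (0, 5), (1, 1), (1, 6)]
Unfold 2 (reflect across h@2): 8 holes -> [(0, 2), (0, 5), (1, 1), (1, 6), (2, 1), (2, 6), (3, 2), (3, 5)]
Unfold 3 (reflect across v@8): 16 holes -> [(0, 2), (0, 5), (0, 10), (0, 13), (1, 1), (1, 6), (1, 9), (1, 14), (2, 1), (2, 6), (2, 9), (2, 14), (3, 2), (3, 5), (3, 10), (3, 13)]
Holes: [(0, 2), (0, 5), (0, 10), (0, 13), (1, 1), (1, 6), (1, 9), (1, 14), (2, 1), (2, 6), (2, 9), (2, 14), (3, 2), (3, 5), (3, 10), (3, 13)]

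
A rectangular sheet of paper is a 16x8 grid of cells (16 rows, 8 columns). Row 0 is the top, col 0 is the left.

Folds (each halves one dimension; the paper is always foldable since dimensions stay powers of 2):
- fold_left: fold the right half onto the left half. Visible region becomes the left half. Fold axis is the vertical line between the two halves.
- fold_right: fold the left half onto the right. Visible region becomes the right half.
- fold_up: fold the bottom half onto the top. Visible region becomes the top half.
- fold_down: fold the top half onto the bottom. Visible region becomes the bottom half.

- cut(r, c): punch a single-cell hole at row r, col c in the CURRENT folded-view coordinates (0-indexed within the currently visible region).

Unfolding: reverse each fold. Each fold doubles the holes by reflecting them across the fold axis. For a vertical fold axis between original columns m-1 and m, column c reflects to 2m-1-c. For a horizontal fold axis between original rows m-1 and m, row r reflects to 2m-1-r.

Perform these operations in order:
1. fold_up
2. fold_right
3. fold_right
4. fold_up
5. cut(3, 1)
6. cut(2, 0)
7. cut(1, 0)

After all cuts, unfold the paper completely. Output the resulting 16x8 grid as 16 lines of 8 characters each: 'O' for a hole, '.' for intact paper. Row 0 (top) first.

Op 1 fold_up: fold axis h@8; visible region now rows[0,8) x cols[0,8) = 8x8
Op 2 fold_right: fold axis v@4; visible region now rows[0,8) x cols[4,8) = 8x4
Op 3 fold_right: fold axis v@6; visible region now rows[0,8) x cols[6,8) = 8x2
Op 4 fold_up: fold axis h@4; visible region now rows[0,4) x cols[6,8) = 4x2
Op 5 cut(3, 1): punch at orig (3,7); cuts so far [(3, 7)]; region rows[0,4) x cols[6,8) = 4x2
Op 6 cut(2, 0): punch at orig (2,6); cuts so far [(2, 6), (3, 7)]; region rows[0,4) x cols[6,8) = 4x2
Op 7 cut(1, 0): punch at orig (1,6); cuts so far [(1, 6), (2, 6), (3, 7)]; region rows[0,4) x cols[6,8) = 4x2
Unfold 1 (reflect across h@4): 6 holes -> [(1, 6), (2, 6), (3, 7), (4, 7), (5, 6), (6, 6)]
Unfold 2 (reflect across v@6): 12 holes -> [(1, 5), (1, 6), (2, 5), (2, 6), (3, 4), (3, 7), (4, 4), (4, 7), (5, 5), (5, 6), (6, 5), (6, 6)]
Unfold 3 (reflect across v@4): 24 holes -> [(1, 1), (1, 2), (1, 5), (1, 6), (2, 1), (2, 2), (2, 5), (2, 6), (3, 0), (3, 3), (3, 4), (3, 7), (4, 0), (4, 3), (4, 4), (4, 7), (5, 1), (5, 2), (5, 5), (5, 6), (6, 1), (6, 2), (6, 5), (6, 6)]
Unfold 4 (reflect across h@8): 48 holes -> [(1, 1), (1, 2), (1, 5), (1, 6), (2, 1), (2, 2), (2, 5), (2, 6), (3, 0), (3, 3), (3, 4), (3, 7), (4, 0), (4, 3), (4, 4), (4, 7), (5, 1), (5, 2), (5, 5), (5, 6), (6, 1), (6, 2), (6, 5), (6, 6), (9, 1), (9, 2), (9, 5), (9, 6), (10, 1), (10, 2), (10, 5), (10, 6), (11, 0), (11, 3), (11, 4), (11, 7), (12, 0), (12, 3), (12, 4), (12, 7), (13, 1), (13, 2), (13, 5), (13, 6), (14, 1), (14, 2), (14, 5), (14, 6)]

Answer: ........
.OO..OO.
.OO..OO.
O..OO..O
O..OO..O
.OO..OO.
.OO..OO.
........
........
.OO..OO.
.OO..OO.
O..OO..O
O..OO..O
.OO..OO.
.OO..OO.
........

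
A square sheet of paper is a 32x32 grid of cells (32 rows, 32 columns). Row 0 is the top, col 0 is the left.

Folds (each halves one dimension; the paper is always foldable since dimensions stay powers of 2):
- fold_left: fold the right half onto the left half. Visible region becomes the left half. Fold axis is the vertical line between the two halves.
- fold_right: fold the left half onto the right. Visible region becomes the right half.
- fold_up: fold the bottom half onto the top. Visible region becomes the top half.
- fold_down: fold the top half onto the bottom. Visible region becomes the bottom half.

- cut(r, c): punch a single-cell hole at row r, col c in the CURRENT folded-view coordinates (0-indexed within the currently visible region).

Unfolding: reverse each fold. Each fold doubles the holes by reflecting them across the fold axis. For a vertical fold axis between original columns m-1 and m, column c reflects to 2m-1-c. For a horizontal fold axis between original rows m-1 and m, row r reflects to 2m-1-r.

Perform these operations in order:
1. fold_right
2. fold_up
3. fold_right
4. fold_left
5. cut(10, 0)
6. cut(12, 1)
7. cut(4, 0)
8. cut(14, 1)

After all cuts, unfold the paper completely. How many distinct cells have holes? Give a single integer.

Op 1 fold_right: fold axis v@16; visible region now rows[0,32) x cols[16,32) = 32x16
Op 2 fold_up: fold axis h@16; visible region now rows[0,16) x cols[16,32) = 16x16
Op 3 fold_right: fold axis v@24; visible region now rows[0,16) x cols[24,32) = 16x8
Op 4 fold_left: fold axis v@28; visible region now rows[0,16) x cols[24,28) = 16x4
Op 5 cut(10, 0): punch at orig (10,24); cuts so far [(10, 24)]; region rows[0,16) x cols[24,28) = 16x4
Op 6 cut(12, 1): punch at orig (12,25); cuts so far [(10, 24), (12, 25)]; region rows[0,16) x cols[24,28) = 16x4
Op 7 cut(4, 0): punch at orig (4,24); cuts so far [(4, 24), (10, 24), (12, 25)]; region rows[0,16) x cols[24,28) = 16x4
Op 8 cut(14, 1): punch at orig (14,25); cuts so far [(4, 24), (10, 24), (12, 25), (14, 25)]; region rows[0,16) x cols[24,28) = 16x4
Unfold 1 (reflect across v@28): 8 holes -> [(4, 24), (4, 31), (10, 24), (10, 31), (12, 25), (12, 30), (14, 25), (14, 30)]
Unfold 2 (reflect across v@24): 16 holes -> [(4, 16), (4, 23), (4, 24), (4, 31), (10, 16), (10, 23), (10, 24), (10, 31), (12, 17), (12, 22), (12, 25), (12, 30), (14, 17), (14, 22), (14, 25), (14, 30)]
Unfold 3 (reflect across h@16): 32 holes -> [(4, 16), (4, 23), (4, 24), (4, 31), (10, 16), (10, 23), (10, 24), (10, 31), (12, 17), (12, 22), (12, 25), (12, 30), (14, 17), (14, 22), (14, 25), (14, 30), (17, 17), (17, 22), (17, 25), (17, 30), (19, 17), (19, 22), (19, 25), (19, 30), (21, 16), (21, 23), (21, 24), (21, 31), (27, 16), (27, 23), (27, 24), (27, 31)]
Unfold 4 (reflect across v@16): 64 holes -> [(4, 0), (4, 7), (4, 8), (4, 15), (4, 16), (4, 23), (4, 24), (4, 31), (10, 0), (10, 7), (10, 8), (10, 15), (10, 16), (10, 23), (10, 24), (10, 31), (12, 1), (12, 6), (12, 9), (12, 14), (12, 17), (12, 22), (12, 25), (12, 30), (14, 1), (14, 6), (14, 9), (14, 14), (14, 17), (14, 22), (14, 25), (14, 30), (17, 1), (17, 6), (17, 9), (17, 14), (17, 17), (17, 22), (17, 25), (17, 30), (19, 1), (19, 6), (19, 9), (19, 14), (19, 17), (19, 22), (19, 25), (19, 30), (21, 0), (21, 7), (21, 8), (21, 15), (21, 16), (21, 23), (21, 24), (21, 31), (27, 0), (27, 7), (27, 8), (27, 15), (27, 16), (27, 23), (27, 24), (27, 31)]

Answer: 64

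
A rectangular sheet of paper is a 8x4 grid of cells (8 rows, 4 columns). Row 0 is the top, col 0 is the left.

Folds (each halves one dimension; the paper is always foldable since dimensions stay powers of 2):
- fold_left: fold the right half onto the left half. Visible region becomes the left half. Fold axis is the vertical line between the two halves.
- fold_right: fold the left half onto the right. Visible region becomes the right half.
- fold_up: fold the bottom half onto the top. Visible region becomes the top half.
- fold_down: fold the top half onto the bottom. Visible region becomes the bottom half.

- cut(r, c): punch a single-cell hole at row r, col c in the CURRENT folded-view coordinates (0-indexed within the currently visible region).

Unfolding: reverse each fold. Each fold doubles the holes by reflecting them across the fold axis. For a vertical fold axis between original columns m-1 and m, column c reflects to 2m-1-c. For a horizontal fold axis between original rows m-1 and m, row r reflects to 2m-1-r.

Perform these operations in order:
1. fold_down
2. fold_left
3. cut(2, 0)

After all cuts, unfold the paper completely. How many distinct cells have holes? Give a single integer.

Op 1 fold_down: fold axis h@4; visible region now rows[4,8) x cols[0,4) = 4x4
Op 2 fold_left: fold axis v@2; visible region now rows[4,8) x cols[0,2) = 4x2
Op 3 cut(2, 0): punch at orig (6,0); cuts so far [(6, 0)]; region rows[4,8) x cols[0,2) = 4x2
Unfold 1 (reflect across v@2): 2 holes -> [(6, 0), (6, 3)]
Unfold 2 (reflect across h@4): 4 holes -> [(1, 0), (1, 3), (6, 0), (6, 3)]

Answer: 4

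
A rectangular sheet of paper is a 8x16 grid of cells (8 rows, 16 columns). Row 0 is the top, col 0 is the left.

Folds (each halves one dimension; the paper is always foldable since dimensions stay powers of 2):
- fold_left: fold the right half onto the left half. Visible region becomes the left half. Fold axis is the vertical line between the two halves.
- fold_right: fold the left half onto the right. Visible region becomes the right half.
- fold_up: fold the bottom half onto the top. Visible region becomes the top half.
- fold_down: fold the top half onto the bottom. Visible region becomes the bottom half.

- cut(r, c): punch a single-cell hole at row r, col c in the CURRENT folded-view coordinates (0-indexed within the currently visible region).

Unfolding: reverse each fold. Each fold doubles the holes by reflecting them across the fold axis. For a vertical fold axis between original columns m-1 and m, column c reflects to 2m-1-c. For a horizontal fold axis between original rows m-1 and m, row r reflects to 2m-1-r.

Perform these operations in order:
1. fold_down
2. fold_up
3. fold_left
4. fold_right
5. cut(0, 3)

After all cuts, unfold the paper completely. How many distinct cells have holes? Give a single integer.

Answer: 16

Derivation:
Op 1 fold_down: fold axis h@4; visible region now rows[4,8) x cols[0,16) = 4x16
Op 2 fold_up: fold axis h@6; visible region now rows[4,6) x cols[0,16) = 2x16
Op 3 fold_left: fold axis v@8; visible region now rows[4,6) x cols[0,8) = 2x8
Op 4 fold_right: fold axis v@4; visible region now rows[4,6) x cols[4,8) = 2x4
Op 5 cut(0, 3): punch at orig (4,7); cuts so far [(4, 7)]; region rows[4,6) x cols[4,8) = 2x4
Unfold 1 (reflect across v@4): 2 holes -> [(4, 0), (4, 7)]
Unfold 2 (reflect across v@8): 4 holes -> [(4, 0), (4, 7), (4, 8), (4, 15)]
Unfold 3 (reflect across h@6): 8 holes -> [(4, 0), (4, 7), (4, 8), (4, 15), (7, 0), (7, 7), (7, 8), (7, 15)]
Unfold 4 (reflect across h@4): 16 holes -> [(0, 0), (0, 7), (0, 8), (0, 15), (3, 0), (3, 7), (3, 8), (3, 15), (4, 0), (4, 7), (4, 8), (4, 15), (7, 0), (7, 7), (7, 8), (7, 15)]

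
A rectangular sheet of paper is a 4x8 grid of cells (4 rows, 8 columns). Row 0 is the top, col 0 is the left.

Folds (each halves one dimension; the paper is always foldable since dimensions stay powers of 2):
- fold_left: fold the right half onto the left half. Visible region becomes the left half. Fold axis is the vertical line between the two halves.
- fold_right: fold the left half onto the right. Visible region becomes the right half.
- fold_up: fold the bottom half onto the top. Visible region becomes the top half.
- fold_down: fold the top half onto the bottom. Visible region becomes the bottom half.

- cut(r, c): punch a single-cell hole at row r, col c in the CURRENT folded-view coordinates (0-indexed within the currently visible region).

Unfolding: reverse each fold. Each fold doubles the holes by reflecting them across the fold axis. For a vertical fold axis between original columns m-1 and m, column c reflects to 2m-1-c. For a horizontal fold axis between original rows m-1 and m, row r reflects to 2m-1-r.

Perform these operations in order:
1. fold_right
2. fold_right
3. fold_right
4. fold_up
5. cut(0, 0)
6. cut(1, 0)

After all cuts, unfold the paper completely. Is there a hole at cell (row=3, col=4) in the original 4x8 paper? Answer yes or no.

Answer: yes

Derivation:
Op 1 fold_right: fold axis v@4; visible region now rows[0,4) x cols[4,8) = 4x4
Op 2 fold_right: fold axis v@6; visible region now rows[0,4) x cols[6,8) = 4x2
Op 3 fold_right: fold axis v@7; visible region now rows[0,4) x cols[7,8) = 4x1
Op 4 fold_up: fold axis h@2; visible region now rows[0,2) x cols[7,8) = 2x1
Op 5 cut(0, 0): punch at orig (0,7); cuts so far [(0, 7)]; region rows[0,2) x cols[7,8) = 2x1
Op 6 cut(1, 0): punch at orig (1,7); cuts so far [(0, 7), (1, 7)]; region rows[0,2) x cols[7,8) = 2x1
Unfold 1 (reflect across h@2): 4 holes -> [(0, 7), (1, 7), (2, 7), (3, 7)]
Unfold 2 (reflect across v@7): 8 holes -> [(0, 6), (0, 7), (1, 6), (1, 7), (2, 6), (2, 7), (3, 6), (3, 7)]
Unfold 3 (reflect across v@6): 16 holes -> [(0, 4), (0, 5), (0, 6), (0, 7), (1, 4), (1, 5), (1, 6), (1, 7), (2, 4), (2, 5), (2, 6), (2, 7), (3, 4), (3, 5), (3, 6), (3, 7)]
Unfold 4 (reflect across v@4): 32 holes -> [(0, 0), (0, 1), (0, 2), (0, 3), (0, 4), (0, 5), (0, 6), (0, 7), (1, 0), (1, 1), (1, 2), (1, 3), (1, 4), (1, 5), (1, 6), (1, 7), (2, 0), (2, 1), (2, 2), (2, 3), (2, 4), (2, 5), (2, 6), (2, 7), (3, 0), (3, 1), (3, 2), (3, 3), (3, 4), (3, 5), (3, 6), (3, 7)]
Holes: [(0, 0), (0, 1), (0, 2), (0, 3), (0, 4), (0, 5), (0, 6), (0, 7), (1, 0), (1, 1), (1, 2), (1, 3), (1, 4), (1, 5), (1, 6), (1, 7), (2, 0), (2, 1), (2, 2), (2, 3), (2, 4), (2, 5), (2, 6), (2, 7), (3, 0), (3, 1), (3, 2), (3, 3), (3, 4), (3, 5), (3, 6), (3, 7)]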